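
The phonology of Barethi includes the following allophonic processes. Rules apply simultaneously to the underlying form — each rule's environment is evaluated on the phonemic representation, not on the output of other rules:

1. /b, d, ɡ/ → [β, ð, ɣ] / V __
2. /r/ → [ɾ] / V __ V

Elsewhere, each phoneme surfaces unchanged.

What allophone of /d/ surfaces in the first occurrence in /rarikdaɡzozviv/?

[d]

/d/ (between /k/ and /a/): rule 1 targets it, but not immediately after a vowel → unchanged [d].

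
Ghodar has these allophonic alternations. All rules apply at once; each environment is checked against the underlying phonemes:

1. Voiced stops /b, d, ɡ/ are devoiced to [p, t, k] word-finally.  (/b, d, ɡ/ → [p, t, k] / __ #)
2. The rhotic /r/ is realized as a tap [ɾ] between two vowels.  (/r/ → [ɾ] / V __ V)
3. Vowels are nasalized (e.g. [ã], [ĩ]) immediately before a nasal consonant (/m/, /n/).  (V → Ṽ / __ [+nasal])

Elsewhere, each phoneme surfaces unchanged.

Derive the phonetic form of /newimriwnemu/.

[newĩmriwnẽmu]

/n/ (word-initial) is unaffected → [n].
/e/ (between /n/ and /w/): rule 3 targets it, but not before a nasal consonant → unchanged [e].
/w/ — not in any rule's target class → [w].
/i/ (between /w/ and /m/) occurs before a nasal consonant → [ĩ] by rule 3.
/m/ (between /i/ and /r/): no rule targets it → [m].
/r/ — between /m/ and /i/; rule 2 does not apply here → [r].
/i/ (between /r/ and /w/): rule 3 targets it, but not before a nasal consonant → unchanged [i].
/w/ — not in any rule's target class → [w].
/n/ stays [n].
/e/ — between /n/ and /m/, before a nasal consonant — surfaces as [ẽ] (rule 3).
/m/ (between /e/ and /u/) is unaffected → [m].
/u/ — word-final; rule 3 does not apply here → [u].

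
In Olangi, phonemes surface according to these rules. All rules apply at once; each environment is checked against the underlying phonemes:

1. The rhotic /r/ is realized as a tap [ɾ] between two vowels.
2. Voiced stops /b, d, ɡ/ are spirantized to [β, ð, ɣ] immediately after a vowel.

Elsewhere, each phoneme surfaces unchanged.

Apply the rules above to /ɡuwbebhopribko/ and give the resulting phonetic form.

/ɡ/ — word-initial; rule 2 does not apply here → [ɡ].
/u/ stays [u].
/w/ (between /u/ and /b/) is unaffected → [w].
/b/ (between /w/ and /e/) is in the target of rule 2 but the environment (immediately after a vowel) is not met → [b].
/e/ (between /b/ and /b/) is unaffected → [e].
/b/ meets the environment for rule 2 (immediately after a vowel) → [β].
/h/ — not in any rule's target class → [h].
/o/ stays [o].
/p/ (between /o/ and /r/) is unaffected → [p].
/r/ — between /p/ and /i/; rule 1 does not apply here → [r].
/i/ (between /r/ and /b/) is unaffected → [i].
/b/ meets the environment for rule 2 (immediately after a vowel) → [β].
/k/ (between /b/ and /o/): no rule targets it → [k].
/o/ — not in any rule's target class → [o].

[ɡuwbeβhopriβko]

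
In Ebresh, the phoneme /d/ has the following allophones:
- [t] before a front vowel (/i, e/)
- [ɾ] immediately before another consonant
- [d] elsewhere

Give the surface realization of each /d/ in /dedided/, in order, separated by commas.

Occurrence 1 (position 1): before a front vowel (/i, e/) → [t].
Occurrence 2 (position 3): before a front vowel (/i, e/) → [t].
Occurrence 3 (position 5): before a front vowel (/i, e/) → [t].
Occurrence 4 (position 7): no conditioning environment matches → elsewhere allophone [d].

[t], [t], [t], [d]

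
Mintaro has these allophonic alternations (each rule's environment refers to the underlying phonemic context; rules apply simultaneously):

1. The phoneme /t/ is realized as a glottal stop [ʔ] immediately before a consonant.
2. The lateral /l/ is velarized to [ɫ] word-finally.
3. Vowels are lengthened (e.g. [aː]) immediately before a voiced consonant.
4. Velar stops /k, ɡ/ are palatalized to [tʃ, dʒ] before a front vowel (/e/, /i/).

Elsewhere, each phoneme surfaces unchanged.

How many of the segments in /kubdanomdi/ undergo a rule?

Segments that undergo a rule: /u/ → [uː] (rule 3); /a/ → [aː] (rule 3); /o/ → [oː] (rule 3).
All other segments surface unchanged.

3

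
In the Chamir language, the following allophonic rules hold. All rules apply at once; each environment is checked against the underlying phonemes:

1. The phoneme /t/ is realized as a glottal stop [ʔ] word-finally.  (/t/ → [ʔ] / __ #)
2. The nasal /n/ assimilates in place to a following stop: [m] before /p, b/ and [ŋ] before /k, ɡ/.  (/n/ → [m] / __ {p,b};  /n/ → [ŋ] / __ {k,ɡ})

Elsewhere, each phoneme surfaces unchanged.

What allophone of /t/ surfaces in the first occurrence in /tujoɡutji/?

/t/ (word-initial) is in the target of rule 1 but the environment (word-finally) is not met → [t].

[t]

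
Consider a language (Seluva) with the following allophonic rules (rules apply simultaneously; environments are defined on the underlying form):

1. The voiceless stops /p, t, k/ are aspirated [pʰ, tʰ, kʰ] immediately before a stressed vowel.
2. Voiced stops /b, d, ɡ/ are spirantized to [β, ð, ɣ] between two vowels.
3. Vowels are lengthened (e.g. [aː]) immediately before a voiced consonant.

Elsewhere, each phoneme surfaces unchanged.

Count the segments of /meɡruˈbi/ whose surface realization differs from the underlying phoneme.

Segments that undergo a rule: /e/ → [eː] (rule 3); /u/ → [uː] (rule 3); /b/ → [β] (rule 2).
All other segments surface unchanged.

3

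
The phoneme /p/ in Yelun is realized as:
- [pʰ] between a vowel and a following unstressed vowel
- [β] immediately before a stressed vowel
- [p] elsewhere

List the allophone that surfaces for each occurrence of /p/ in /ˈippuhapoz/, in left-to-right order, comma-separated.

[p], [p], [pʰ]

Occurrence 1 (position 2): no conditioning environment matches → elsewhere allophone [p].
Occurrence 2 (position 3): no conditioning environment matches → elsewhere allophone [p].
Occurrence 3 (position 7): between a vowel and a following unstressed vowel → [pʰ].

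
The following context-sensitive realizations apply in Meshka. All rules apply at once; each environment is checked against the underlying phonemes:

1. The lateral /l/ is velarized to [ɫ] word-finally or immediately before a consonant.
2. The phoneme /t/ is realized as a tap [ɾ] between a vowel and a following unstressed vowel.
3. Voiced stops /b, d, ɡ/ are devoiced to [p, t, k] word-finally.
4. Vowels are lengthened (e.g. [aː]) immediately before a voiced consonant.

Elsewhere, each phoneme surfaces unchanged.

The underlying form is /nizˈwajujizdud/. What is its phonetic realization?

[niːzˈwaːjuːjiːzduːt]

/n/ (word-initial): no rule targets it → [n].
/i/ (between /n/ and /z/): before a voiced consonant, so rule 4 applies → [iː].
/z/ (between /i/ and /w/) is unaffected → [z].
/w/ — not in any rule's target class → [w].
Rule 4 applies to /a/ (between /w/ and /j/: before a voiced consonant) → [aː].
/j/ — not in any rule's target class → [j].
/u/ (between /j/ and /j/): before a voiced consonant, so rule 4 applies → [uː].
/j/ stays [j].
/i/ meets the environment for rule 4 (before a voiced consonant) → [iː].
/z/ stays [z].
/d/ (between /z/ and /u/) fails the environment for rule 3, so it stays [d].
/u/ (between /d/ and /d/) occurs before a voiced consonant → [uː] by rule 4.
/d/ — word-final, word-finally — surfaces as [t] (rule 3).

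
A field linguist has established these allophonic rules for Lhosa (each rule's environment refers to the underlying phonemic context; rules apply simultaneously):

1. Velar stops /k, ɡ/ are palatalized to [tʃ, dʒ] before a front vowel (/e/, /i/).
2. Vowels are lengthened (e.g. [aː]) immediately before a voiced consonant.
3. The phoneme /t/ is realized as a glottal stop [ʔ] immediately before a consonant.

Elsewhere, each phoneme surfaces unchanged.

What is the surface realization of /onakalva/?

[oːnakaːlva]

/o/ (word-initial) occurs before a voiced consonant → [oː] by rule 2.
/n/ (between /o/ and /a/): no rule targets it → [n].
/a/ — between /n/ and /k/; rule 2 does not apply here → [a].
/k/ — between /a/ and /a/; rule 1 does not apply here → [k].
/a/ (between /k/ and /l/): before a voiced consonant, so rule 2 applies → [aː].
/l/ stays [l].
/v/ (between /l/ and /a/) is unaffected → [v].
/a/ (word-final): rule 2 targets it, but not before a voiced consonant → unchanged [a].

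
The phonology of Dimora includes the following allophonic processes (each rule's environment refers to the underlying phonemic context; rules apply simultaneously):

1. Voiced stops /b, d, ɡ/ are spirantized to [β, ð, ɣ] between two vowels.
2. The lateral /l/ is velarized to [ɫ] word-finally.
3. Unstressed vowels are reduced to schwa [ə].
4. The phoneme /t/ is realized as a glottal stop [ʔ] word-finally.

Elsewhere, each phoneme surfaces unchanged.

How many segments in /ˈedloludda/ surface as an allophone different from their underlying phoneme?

3

Segments that undergo a rule: /o/ → [ə] (rule 3); /u/ → [ə] (rule 3); /a/ → [ə] (rule 3).
All other segments surface unchanged.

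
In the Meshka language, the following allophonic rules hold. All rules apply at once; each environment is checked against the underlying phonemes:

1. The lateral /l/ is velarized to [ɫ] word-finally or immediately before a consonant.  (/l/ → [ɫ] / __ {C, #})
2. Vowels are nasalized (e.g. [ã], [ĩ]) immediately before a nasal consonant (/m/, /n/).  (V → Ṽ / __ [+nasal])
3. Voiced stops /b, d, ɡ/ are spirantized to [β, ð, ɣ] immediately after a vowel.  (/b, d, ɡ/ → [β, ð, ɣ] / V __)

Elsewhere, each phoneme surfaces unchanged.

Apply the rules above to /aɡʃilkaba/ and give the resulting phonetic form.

/a/ — word-initial; rule 2 does not apply here → [a].
/ɡ/ (between /a/ and /ʃ/): immediately after a vowel, so rule 3 applies → [ɣ].
/ʃ/ stays [ʃ].
/i/ — between /ʃ/ and /l/; rule 2 does not apply here → [i].
/l/ (between /i/ and /k/): word-finally or immediately before a consonant, so rule 1 applies → [ɫ].
/k/ — not in any rule's target class → [k].
/a/ (between /k/ and /b/): rule 2 targets it, but not before a nasal consonant → unchanged [a].
Rule 3 applies to /b/ (between /a/ and /a/: immediately after a vowel) → [β].
/a/ (word-final) fails the environment for rule 2, so it stays [a].

[aɣʃiɫkaβa]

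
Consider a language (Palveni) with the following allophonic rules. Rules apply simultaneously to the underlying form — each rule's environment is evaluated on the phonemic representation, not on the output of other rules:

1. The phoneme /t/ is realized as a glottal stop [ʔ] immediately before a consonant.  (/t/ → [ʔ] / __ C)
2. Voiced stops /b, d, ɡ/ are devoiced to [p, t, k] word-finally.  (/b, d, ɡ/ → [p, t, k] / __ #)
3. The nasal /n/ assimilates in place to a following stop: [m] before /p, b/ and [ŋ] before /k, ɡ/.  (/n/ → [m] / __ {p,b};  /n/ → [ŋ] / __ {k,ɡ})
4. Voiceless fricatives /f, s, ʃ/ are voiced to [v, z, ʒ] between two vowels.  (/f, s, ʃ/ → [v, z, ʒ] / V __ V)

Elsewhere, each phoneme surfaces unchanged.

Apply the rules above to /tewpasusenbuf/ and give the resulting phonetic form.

[tewpazuzembuf]

/t/ (word-initial) fails the environment for rule 1, so it stays [t].
/e/ stays [e].
/w/ stays [w].
/p/ — not in any rule's target class → [p].
/a/ (between /p/ and /s/): no rule targets it → [a].
/s/ meets the environment for rule 4 (between two vowels) → [z].
/u/ (between /s/ and /s/): no rule targets it → [u].
Rule 4 applies to /s/ (between /u/ and /e/: between two vowels) → [z].
/e/ (between /s/ and /n/) is unaffected → [e].
/n/ (between /e/ and /b/) occurs before a labial or velar stop → [m] by rule 3.
/b/ — between /n/ and /u/; rule 2 does not apply here → [b].
/u/ — not in any rule's target class → [u].
/f/ (word-final) is in the target of rule 4 but the environment (between two vowels) is not met → [f].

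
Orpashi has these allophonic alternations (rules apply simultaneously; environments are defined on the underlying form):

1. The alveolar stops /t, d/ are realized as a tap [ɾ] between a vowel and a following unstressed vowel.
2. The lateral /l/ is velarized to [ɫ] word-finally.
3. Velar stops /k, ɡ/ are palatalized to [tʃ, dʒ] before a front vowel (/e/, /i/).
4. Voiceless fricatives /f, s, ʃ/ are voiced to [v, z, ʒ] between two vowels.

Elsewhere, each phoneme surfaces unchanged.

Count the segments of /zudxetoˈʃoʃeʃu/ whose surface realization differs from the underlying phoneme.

Segments that undergo a rule: /t/ → [ɾ] (rule 1); /ʃ/ → [ʒ] (rule 4); /ʃ/ → [ʒ] (rule 4); /ʃ/ → [ʒ] (rule 4).
All other segments surface unchanged.

4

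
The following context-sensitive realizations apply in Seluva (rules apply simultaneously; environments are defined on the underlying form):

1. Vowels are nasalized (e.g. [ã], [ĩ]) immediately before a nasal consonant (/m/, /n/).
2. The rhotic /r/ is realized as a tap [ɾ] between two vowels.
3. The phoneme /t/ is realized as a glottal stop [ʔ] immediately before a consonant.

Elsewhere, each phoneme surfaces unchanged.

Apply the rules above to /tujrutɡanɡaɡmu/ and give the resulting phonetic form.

[tujruʔɡãnɡaɡmu]

/t/ (word-initial): rule 3 targets it, but not immediately before a consonant → unchanged [t].
/u/ (between /t/ and /j/) is in the target of rule 1 but the environment (before a nasal consonant) is not met → [u].
/j/ — not in any rule's target class → [j].
/r/ (between /j/ and /u/): rule 2 targets it, but not between two vowels → unchanged [r].
/u/ (between /r/ and /t/): rule 1 targets it, but not before a nasal consonant → unchanged [u].
/t/ — between /u/ and /ɡ/, immediately before a consonant — surfaces as [ʔ] (rule 3).
/ɡ/ stays [ɡ].
/a/ — between /ɡ/ and /n/, before a nasal consonant — surfaces as [ã] (rule 1).
/n/ (between /a/ and /ɡ/): no rule targets it → [n].
/ɡ/ — not in any rule's target class → [ɡ].
/a/ (between /ɡ/ and /ɡ/) fails the environment for rule 1, so it stays [a].
/ɡ/ — not in any rule's target class → [ɡ].
/m/ (between /ɡ/ and /u/): no rule targets it → [m].
/u/ (word-final): rule 1 targets it, but not before a nasal consonant → unchanged [u].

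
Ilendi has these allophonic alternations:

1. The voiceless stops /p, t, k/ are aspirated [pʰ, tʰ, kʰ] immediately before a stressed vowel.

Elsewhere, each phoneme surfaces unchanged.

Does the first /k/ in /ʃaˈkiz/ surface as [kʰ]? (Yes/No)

Yes

/k/ (between /a/ and /i/): immediately before a stressed vowel, so rule 1 applies → [kʰ].
The actual realization is [kʰ], which matches [kʰ].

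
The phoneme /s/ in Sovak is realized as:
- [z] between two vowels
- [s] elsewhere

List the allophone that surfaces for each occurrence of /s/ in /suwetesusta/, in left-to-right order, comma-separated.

Occurrence 1 (position 1): no conditioning environment matches → elsewhere allophone [s].
Occurrence 2 (position 7): between two vowels → [z].
Occurrence 3 (position 9): no conditioning environment matches → elsewhere allophone [s].

[s], [z], [s]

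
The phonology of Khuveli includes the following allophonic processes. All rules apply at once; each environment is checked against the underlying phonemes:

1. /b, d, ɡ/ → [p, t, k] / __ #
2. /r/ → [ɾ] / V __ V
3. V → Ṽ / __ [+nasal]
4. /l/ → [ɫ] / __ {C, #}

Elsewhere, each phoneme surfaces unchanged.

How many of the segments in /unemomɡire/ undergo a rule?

4

Segments that undergo a rule: /u/ → [ũ] (rule 3); /e/ → [ẽ] (rule 3); /o/ → [õ] (rule 3); /r/ → [ɾ] (rule 2).
All other segments surface unchanged.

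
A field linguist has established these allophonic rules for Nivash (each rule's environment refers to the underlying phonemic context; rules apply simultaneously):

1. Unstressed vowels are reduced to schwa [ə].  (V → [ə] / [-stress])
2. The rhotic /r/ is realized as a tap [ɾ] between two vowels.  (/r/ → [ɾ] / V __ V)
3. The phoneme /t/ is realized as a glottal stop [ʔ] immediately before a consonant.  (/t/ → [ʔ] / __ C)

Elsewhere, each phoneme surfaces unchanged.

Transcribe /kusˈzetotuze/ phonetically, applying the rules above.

Rule 1 applies to /u/ (between /k/ and /s/: in an unstressed syllable) → [ə].
/e/ (between /z/ and /t/) fails the environment for rule 1, so it stays [e].
/t/ (between /e/ and /o/) is in the target of rule 3 but the environment (immediately before a consonant) is not met → [t].
/o/ (between /t/ and /t/): in an unstressed syllable, so rule 1 applies → [ə].
/t/ (between /o/ and /u/) is in the target of rule 3 but the environment (immediately before a consonant) is not met → [t].
Rule 1 applies to /u/ (between /t/ and /z/: in an unstressed syllable) → [ə].
/e/ meets the environment for rule 1 (in an unstressed syllable) → [ə].

[kəsˈzetətəzə]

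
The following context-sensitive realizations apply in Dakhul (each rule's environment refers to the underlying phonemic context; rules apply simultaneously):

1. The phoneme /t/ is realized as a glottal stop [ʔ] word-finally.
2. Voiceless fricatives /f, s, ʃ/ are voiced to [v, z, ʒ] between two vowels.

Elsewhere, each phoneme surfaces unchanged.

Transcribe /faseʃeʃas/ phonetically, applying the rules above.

/f/ (word-initial): rule 2 targets it, but not between two vowels → unchanged [f].
/s/ (between /a/ and /e/): between two vowels, so rule 2 applies → [z].
/ʃ/ (between /e/ and /e/) occurs between two vowels → [ʒ] by rule 2.
/ʃ/ (between /e/ and /a/): between two vowels, so rule 2 applies → [ʒ].
/s/ (word-final) fails the environment for rule 2, so it stays [s].

[fazeʒeʒas]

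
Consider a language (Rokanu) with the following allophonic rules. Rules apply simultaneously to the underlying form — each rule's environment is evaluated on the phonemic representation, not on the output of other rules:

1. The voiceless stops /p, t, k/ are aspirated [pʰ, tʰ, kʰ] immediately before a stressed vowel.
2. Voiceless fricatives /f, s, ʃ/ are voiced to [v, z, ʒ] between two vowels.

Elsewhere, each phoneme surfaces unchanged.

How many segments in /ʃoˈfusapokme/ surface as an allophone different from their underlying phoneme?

Segments that undergo a rule: /f/ → [v] (rule 2); /s/ → [z] (rule 2).
All other segments surface unchanged.

2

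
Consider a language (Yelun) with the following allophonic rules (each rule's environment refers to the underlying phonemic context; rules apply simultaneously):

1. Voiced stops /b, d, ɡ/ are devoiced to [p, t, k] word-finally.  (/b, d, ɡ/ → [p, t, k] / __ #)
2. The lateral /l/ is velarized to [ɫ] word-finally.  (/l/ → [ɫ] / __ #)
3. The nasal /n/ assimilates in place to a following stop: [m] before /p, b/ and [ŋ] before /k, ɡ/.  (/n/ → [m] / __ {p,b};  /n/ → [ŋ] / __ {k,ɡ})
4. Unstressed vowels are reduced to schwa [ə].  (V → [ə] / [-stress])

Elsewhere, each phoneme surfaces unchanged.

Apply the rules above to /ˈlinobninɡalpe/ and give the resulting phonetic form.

[ˈlinəbnəŋɡəlpə]

/l/ — word-initial; rule 2 does not apply here → [l].
/i/ — between /l/ and /n/; rule 4 does not apply here → [i].
/n/ (between /i/ and /o/): rule 3 targets it, but not before a labial or velar stop → unchanged [n].
/o/ — between /n/ and /b/, in an unstressed syllable — surfaces as [ə] (rule 4).
/b/ — between /o/ and /n/; rule 1 does not apply here → [b].
/n/ (between /b/ and /i/) fails the environment for rule 3, so it stays [n].
/i/ (between /n/ and /n/): in an unstressed syllable, so rule 4 applies → [ə].
/n/ — between /i/ and /ɡ/, before a labial or velar stop — surfaces as [ŋ] (rule 3).
/ɡ/ — between /n/ and /a/; rule 1 does not apply here → [ɡ].
/a/ (between /ɡ/ and /l/) occurs in an unstressed syllable → [ə] by rule 4.
/l/ (between /a/ and /p/): rule 2 targets it, but not word-finally → unchanged [l].
/p/ (between /l/ and /e/) is unaffected → [p].
/e/ meets the environment for rule 4 (in an unstressed syllable) → [ə].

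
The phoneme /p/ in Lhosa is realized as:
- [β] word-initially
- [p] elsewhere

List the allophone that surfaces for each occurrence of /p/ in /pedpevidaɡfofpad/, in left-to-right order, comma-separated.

Occurrence 1 (position 1): word-initially → [β].
Occurrence 2 (position 4): no conditioning environment matches → elsewhere allophone [p].
Occurrence 3 (position 14): no conditioning environment matches → elsewhere allophone [p].

[β], [p], [p]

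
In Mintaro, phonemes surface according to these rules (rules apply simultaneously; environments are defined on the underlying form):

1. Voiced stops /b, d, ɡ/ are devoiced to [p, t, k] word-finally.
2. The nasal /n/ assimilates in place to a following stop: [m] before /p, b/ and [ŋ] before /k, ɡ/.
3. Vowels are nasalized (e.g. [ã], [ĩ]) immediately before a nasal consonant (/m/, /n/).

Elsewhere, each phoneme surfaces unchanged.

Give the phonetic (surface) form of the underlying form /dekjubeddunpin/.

/d/ (word-initial): rule 1 targets it, but not word-finally → unchanged [d].
/e/ — between /d/ and /k/; rule 3 does not apply here → [e].
/u/ — between /j/ and /b/; rule 3 does not apply here → [u].
/b/ (between /u/ and /e/) fails the environment for rule 1, so it stays [b].
/e/ — between /b/ and /d/; rule 3 does not apply here → [e].
/d/ — between /e/ and /d/; rule 1 does not apply here → [d].
/d/ (between /d/ and /u/) is in the target of rule 1 but the environment (word-finally) is not met → [d].
Rule 3 applies to /u/ (between /d/ and /n/: before a nasal consonant) → [ũ].
/n/ — between /u/ and /p/, before a labial or velar stop — surfaces as [m] (rule 2).
/i/ — between /p/ and /n/, before a nasal consonant — surfaces as [ĩ] (rule 3).
/n/ — word-final; rule 2 does not apply here → [n].

[dekjubeddũmpĩn]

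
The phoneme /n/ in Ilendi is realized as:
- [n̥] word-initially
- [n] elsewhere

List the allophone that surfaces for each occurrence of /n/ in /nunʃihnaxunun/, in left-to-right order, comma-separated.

[n̥], [n], [n], [n], [n]

Occurrence 1 (position 1): word-initially → [n̥].
Occurrence 2 (position 3): no conditioning environment matches → elsewhere allophone [n].
Occurrence 3 (position 7): no conditioning environment matches → elsewhere allophone [n].
Occurrence 4 (position 11): no conditioning environment matches → elsewhere allophone [n].
Occurrence 5 (position 13): no conditioning environment matches → elsewhere allophone [n].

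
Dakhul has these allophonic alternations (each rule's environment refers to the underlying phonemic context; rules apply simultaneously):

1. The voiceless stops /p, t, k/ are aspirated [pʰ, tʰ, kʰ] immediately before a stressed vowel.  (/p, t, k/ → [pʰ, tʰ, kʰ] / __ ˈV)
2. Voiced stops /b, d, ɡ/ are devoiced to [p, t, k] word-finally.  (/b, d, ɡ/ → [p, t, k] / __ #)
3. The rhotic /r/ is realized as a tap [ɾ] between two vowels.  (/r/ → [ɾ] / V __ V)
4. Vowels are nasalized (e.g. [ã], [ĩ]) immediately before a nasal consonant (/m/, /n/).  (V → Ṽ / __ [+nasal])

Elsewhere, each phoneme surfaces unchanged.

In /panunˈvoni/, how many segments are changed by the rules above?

Segments that undergo a rule: /a/ → [ã] (rule 4); /u/ → [ũ] (rule 4); /o/ → [õ] (rule 4).
All other segments surface unchanged.

3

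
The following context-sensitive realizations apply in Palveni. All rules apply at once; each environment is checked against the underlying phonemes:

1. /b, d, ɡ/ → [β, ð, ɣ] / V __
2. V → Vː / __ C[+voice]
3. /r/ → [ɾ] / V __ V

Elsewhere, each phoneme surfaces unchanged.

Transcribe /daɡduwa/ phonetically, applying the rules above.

/d/ — word-initial; rule 1 does not apply here → [d].
Rule 2 applies to /a/ (between /d/ and /ɡ/: before a voiced consonant) → [aː].
Rule 1 applies to /ɡ/ (between /a/ and /d/: immediately after a vowel) → [ɣ].
/d/ (between /ɡ/ and /u/) fails the environment for rule 1, so it stays [d].
/u/ (between /d/ and /w/) occurs before a voiced consonant → [uː] by rule 2.
/w/ (between /u/ and /a/) is unaffected → [w].
/a/ — word-final; rule 2 does not apply here → [a].

[daːɣduːwa]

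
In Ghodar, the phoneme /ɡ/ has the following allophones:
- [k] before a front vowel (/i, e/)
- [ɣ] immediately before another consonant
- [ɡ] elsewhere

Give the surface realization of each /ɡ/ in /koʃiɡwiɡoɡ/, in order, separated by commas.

Occurrence 1 (position 5): immediately before another consonant → [ɣ].
Occurrence 2 (position 8): no conditioning environment matches → elsewhere allophone [ɡ].
Occurrence 3 (position 10): no conditioning environment matches → elsewhere allophone [ɡ].

[ɣ], [ɡ], [ɡ]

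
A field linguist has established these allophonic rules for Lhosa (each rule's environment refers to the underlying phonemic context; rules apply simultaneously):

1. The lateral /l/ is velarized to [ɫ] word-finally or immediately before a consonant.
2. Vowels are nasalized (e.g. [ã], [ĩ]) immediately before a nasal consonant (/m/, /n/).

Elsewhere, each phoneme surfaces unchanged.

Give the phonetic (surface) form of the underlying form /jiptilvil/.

[jiptiɫviɫ]

/j/ (word-initial) is unaffected → [j].
/i/ (between /j/ and /p/) fails the environment for rule 2, so it stays [i].
/p/ (between /i/ and /t/): no rule targets it → [p].
/t/ (between /p/ and /i/): no rule targets it → [t].
/i/ — between /t/ and /l/; rule 2 does not apply here → [i].
Rule 1 applies to /l/ (between /i/ and /v/: word-finally or immediately before a consonant) → [ɫ].
/v/ stays [v].
/i/ (between /v/ and /l/) fails the environment for rule 2, so it stays [i].
/l/ (word-final) occurs word-finally or immediately before a consonant → [ɫ] by rule 1.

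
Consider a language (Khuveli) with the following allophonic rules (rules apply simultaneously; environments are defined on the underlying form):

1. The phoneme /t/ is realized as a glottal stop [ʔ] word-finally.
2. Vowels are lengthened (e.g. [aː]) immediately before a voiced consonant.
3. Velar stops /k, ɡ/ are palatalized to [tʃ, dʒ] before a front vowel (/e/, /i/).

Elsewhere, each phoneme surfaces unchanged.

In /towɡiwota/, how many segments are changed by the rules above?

Segments that undergo a rule: /o/ → [oː] (rule 2); /ɡ/ → [dʒ] (rule 3); /i/ → [iː] (rule 2).
All other segments surface unchanged.

3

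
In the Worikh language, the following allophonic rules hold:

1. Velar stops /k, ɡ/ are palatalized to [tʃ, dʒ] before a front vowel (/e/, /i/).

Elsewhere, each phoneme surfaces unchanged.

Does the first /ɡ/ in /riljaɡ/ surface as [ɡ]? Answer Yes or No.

Yes

/ɡ/ (word-final): rule 1 targets it, but not before a front vowel → unchanged [ɡ].
The actual realization is [ɡ], which matches [ɡ].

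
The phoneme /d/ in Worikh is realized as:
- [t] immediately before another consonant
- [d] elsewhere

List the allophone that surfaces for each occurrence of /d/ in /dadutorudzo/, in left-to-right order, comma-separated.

Occurrence 1 (position 1): no conditioning environment matches → elsewhere allophone [d].
Occurrence 2 (position 3): no conditioning environment matches → elsewhere allophone [d].
Occurrence 3 (position 9): immediately before another consonant → [t].

[d], [d], [t]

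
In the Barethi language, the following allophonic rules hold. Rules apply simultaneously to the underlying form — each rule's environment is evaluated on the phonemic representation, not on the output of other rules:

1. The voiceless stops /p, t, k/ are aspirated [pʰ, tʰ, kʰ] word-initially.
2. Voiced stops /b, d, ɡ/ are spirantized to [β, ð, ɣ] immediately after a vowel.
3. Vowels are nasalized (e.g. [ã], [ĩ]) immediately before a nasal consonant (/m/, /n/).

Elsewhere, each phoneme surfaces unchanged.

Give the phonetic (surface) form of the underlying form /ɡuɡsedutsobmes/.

/ɡ/ (word-initial): rule 2 targets it, but not immediately after a vowel → unchanged [ɡ].
/u/ (between /ɡ/ and /ɡ/): rule 3 targets it, but not before a nasal consonant → unchanged [u].
/ɡ/ meets the environment for rule 2 (immediately after a vowel) → [ɣ].
/e/ — between /s/ and /d/; rule 3 does not apply here → [e].
/d/ (between /e/ and /u/) occurs immediately after a vowel → [ð] by rule 2.
/u/ (between /d/ and /t/) is in the target of rule 3 but the environment (before a nasal consonant) is not met → [u].
/t/ — between /u/ and /s/; rule 1 does not apply here → [t].
/o/ (between /s/ and /b/) is in the target of rule 3 but the environment (before a nasal consonant) is not met → [o].
/b/ — between /o/ and /m/, immediately after a vowel — surfaces as [β] (rule 2).
/e/ — between /m/ and /s/; rule 3 does not apply here → [e].

[ɡuɣseðutsoβmes]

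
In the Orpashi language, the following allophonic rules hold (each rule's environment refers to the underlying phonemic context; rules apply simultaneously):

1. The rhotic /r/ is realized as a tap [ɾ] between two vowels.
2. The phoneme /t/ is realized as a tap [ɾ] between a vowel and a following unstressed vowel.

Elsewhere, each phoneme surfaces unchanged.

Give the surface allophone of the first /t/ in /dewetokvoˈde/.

/t/ (between /e/ and /o/): between a vowel and a following unstressed vowel, so rule 2 applies → [ɾ].

[ɾ]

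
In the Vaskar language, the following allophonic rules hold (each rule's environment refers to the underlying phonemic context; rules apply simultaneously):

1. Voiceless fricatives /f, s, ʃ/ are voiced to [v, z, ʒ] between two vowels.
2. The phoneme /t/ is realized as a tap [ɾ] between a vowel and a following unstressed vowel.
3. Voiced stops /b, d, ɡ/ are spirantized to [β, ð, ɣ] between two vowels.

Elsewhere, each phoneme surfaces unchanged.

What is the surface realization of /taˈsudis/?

[taˈzuðis]

/t/ — word-initial; rule 2 does not apply here → [t].
Rule 1 applies to /s/ (between /a/ and /u/: between two vowels) → [z].
/d/ meets the environment for rule 3 (between two vowels) → [ð].
/s/ — word-final; rule 1 does not apply here → [s].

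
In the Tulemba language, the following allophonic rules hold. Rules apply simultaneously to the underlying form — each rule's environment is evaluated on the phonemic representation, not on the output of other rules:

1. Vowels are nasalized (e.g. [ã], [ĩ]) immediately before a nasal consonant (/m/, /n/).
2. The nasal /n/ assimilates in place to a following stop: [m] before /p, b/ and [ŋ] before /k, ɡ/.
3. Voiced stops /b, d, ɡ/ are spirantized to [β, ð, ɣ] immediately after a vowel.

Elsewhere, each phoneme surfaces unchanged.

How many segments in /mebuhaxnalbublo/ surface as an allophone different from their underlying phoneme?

Segments that undergo a rule: /b/ → [β] (rule 3); /b/ → [β] (rule 3).
All other segments surface unchanged.

2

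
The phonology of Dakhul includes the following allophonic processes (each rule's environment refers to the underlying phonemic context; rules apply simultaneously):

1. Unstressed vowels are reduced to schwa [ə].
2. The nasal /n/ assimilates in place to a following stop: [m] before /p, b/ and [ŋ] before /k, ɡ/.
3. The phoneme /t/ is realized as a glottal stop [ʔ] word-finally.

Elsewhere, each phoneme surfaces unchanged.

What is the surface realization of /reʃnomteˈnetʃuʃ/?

/r/ (word-initial): no rule targets it → [r].
/e/ (between /r/ and /ʃ/): in an unstressed syllable, so rule 1 applies → [ə].
/ʃ/ (between /e/ and /n/): no rule targets it → [ʃ].
/n/ (between /ʃ/ and /o/) fails the environment for rule 2, so it stays [n].
Rule 1 applies to /o/ (between /n/ and /m/: in an unstressed syllable) → [ə].
/m/ (between /o/ and /t/): no rule targets it → [m].
/t/ — between /m/ and /e/; rule 3 does not apply here → [t].
Rule 1 applies to /e/ (between /t/ and /n/: in an unstressed syllable) → [ə].
/n/ (between /e/ and /e/): rule 2 targets it, but not before a labial or velar stop → unchanged [n].
/e/ (between /n/ and /t/) is in the target of rule 1 but the environment (in an unstressed syllable) is not met → [e].
/t/ (between /e/ and /ʃ/) is in the target of rule 3 but the environment (word-finally) is not met → [t].
/ʃ/ stays [ʃ].
/u/ — between /ʃ/ and /ʃ/, in an unstressed syllable — surfaces as [ə] (rule 1).
/ʃ/ (word-final) is unaffected → [ʃ].

[rəʃnəmtəˈnetʃəʃ]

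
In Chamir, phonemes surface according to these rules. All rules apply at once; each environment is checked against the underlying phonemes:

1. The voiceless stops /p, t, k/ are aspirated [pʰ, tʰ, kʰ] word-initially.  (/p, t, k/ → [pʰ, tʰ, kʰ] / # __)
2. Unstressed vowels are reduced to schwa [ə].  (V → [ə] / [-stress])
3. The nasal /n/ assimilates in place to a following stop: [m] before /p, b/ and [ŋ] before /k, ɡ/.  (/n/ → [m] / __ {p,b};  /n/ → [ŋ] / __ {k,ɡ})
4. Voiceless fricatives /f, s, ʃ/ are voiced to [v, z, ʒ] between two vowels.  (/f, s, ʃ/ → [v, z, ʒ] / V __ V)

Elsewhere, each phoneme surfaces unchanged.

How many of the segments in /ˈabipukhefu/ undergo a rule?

Segments that undergo a rule: /i/ → [ə] (rule 2); /u/ → [ə] (rule 2); /e/ → [ə] (rule 2); /f/ → [v] (rule 4); /u/ → [ə] (rule 2).
All other segments surface unchanged.

5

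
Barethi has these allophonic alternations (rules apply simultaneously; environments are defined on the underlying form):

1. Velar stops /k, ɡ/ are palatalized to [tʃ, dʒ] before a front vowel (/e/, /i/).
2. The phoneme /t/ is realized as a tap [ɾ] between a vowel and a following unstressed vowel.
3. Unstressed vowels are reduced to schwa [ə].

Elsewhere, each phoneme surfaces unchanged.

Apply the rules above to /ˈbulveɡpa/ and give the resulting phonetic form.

[ˈbulvəɡpə]

/b/ (word-initial) is unaffected → [b].
/u/ (between /b/ and /l/) fails the environment for rule 3, so it stays [u].
/l/ stays [l].
/v/ stays [v].
/e/ (between /v/ and /ɡ/): in an unstressed syllable, so rule 3 applies → [ə].
/ɡ/ — between /e/ and /p/; rule 1 does not apply here → [ɡ].
/p/ stays [p].
Rule 3 applies to /a/ (word-final: in an unstressed syllable) → [ə].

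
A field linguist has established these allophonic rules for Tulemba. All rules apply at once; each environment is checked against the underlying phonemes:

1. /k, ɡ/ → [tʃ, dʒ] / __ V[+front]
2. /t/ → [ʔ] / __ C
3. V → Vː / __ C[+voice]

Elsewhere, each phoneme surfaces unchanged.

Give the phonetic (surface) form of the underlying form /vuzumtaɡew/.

/u/ meets the environment for rule 3 (before a voiced consonant) → [uː].
/u/ — between /z/ and /m/, before a voiced consonant — surfaces as [uː] (rule 3).
/t/ — between /m/ and /a/; rule 2 does not apply here → [t].
/a/ (between /t/ and /ɡ/) occurs before a voiced consonant → [aː] by rule 3.
/ɡ/ (between /a/ and /e/): before a front vowel, so rule 1 applies → [dʒ].
/e/ (between /ɡ/ and /w/) occurs before a voiced consonant → [eː] by rule 3.

[vuːzuːmtaːdʒeːw]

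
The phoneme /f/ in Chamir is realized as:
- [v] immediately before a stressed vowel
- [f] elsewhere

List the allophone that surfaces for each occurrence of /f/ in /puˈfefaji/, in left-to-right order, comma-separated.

Occurrence 1 (position 3): immediately before a stressed vowel → [v].
Occurrence 2 (position 5): no conditioning environment matches → elsewhere allophone [f].

[v], [f]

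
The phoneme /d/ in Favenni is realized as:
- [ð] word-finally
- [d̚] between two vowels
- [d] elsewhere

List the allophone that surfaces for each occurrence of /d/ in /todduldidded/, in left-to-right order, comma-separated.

[d], [d], [d], [d], [d], [ð]

Occurrence 1 (position 3): no conditioning environment matches → elsewhere allophone [d].
Occurrence 2 (position 4): no conditioning environment matches → elsewhere allophone [d].
Occurrence 3 (position 7): no conditioning environment matches → elsewhere allophone [d].
Occurrence 4 (position 9): no conditioning environment matches → elsewhere allophone [d].
Occurrence 5 (position 10): no conditioning environment matches → elsewhere allophone [d].
Occurrence 6 (position 12): word-finally → [ð].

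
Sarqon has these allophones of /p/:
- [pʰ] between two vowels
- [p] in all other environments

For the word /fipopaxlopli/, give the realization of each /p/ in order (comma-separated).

[pʰ], [pʰ], [p]

Occurrence 1 (position 3): between two vowels → [pʰ].
Occurrence 2 (position 5): between two vowels → [pʰ].
Occurrence 3 (position 10): no conditioning environment matches → elsewhere allophone [p].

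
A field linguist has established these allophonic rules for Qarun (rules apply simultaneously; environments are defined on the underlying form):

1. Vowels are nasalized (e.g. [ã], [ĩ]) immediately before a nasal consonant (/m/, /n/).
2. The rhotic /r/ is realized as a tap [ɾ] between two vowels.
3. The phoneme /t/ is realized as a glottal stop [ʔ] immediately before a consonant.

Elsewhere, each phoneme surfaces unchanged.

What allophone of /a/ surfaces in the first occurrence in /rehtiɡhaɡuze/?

[a]

/a/ (between /h/ and /ɡ/) is in the target of rule 1 but the environment (before a nasal consonant) is not met → [a].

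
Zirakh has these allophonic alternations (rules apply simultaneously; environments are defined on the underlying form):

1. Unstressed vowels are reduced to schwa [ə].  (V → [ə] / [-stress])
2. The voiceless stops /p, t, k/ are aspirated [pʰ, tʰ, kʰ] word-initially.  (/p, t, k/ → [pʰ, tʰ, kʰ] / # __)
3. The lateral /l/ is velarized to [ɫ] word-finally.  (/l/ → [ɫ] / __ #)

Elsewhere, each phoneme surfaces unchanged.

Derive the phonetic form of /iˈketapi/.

/i/ (word-initial) occurs in an unstressed syllable → [ə] by rule 1.
/k/ (between /i/ and /e/) fails the environment for rule 2, so it stays [k].
/e/ (between /k/ and /t/): rule 1 targets it, but not in an unstressed syllable → unchanged [e].
/t/ (between /e/ and /a/) fails the environment for rule 2, so it stays [t].
/a/ (between /t/ and /p/): in an unstressed syllable, so rule 1 applies → [ə].
/p/ — between /a/ and /i/; rule 2 does not apply here → [p].
/i/ meets the environment for rule 1 (in an unstressed syllable) → [ə].

[əˈketəpə]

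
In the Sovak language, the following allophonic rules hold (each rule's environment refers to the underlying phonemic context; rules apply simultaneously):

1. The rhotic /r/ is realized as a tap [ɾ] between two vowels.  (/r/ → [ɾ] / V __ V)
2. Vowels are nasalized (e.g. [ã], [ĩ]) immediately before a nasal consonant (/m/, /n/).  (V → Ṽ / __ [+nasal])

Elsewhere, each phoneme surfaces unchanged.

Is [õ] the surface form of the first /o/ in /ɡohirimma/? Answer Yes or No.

No

/o/ (between /ɡ/ and /h/) fails the environment for rule 2, so it stays [o].
The actual realization is [o], not [õ].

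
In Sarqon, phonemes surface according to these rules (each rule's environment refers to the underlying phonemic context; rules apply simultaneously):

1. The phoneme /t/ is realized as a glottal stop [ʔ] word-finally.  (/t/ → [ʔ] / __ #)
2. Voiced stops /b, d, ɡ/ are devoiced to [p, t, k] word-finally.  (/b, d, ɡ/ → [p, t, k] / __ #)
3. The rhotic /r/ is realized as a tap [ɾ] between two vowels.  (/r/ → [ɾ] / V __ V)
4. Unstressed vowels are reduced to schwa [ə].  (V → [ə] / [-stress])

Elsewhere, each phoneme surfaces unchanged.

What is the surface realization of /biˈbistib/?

[bəˈbistəp]

/b/ (word-initial) fails the environment for rule 2, so it stays [b].
/i/ (between /b/ and /b/) occurs in an unstressed syllable → [ə] by rule 4.
/b/ (between /i/ and /i/) is in the target of rule 2 but the environment (word-finally) is not met → [b].
/i/ — between /b/ and /s/; rule 4 does not apply here → [i].
/s/ stays [s].
/t/ (between /s/ and /i/) fails the environment for rule 1, so it stays [t].
/i/ — between /t/ and /b/, in an unstressed syllable — surfaces as [ə] (rule 4).
/b/ meets the environment for rule 2 (word-finally) → [p].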